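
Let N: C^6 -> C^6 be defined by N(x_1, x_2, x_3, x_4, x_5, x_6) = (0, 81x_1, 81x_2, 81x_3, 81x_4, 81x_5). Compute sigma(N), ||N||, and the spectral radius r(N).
sigma(N) = {0}; ||N|| = 81; r(N) = 0. (N is nilpotent with N^6 = 0.)

On C^6, N is a strictly lower-triangular matrix with 81 on the subdiagonal and zeros elsewhere, so its characteristic polynomial is lambda^6 and every eigenvalue is 0: sigma(N) = {0}. For the operator norm, N e_i = 81e_{i+1} for i = 1, ..., 5 and N e_6 = 0, so the singular values of N are 81 (with multiplicity 5) and 0; hence ||N|| = 81. The spectral radius r(N) = max|lambda| = 0. Note ||N|| > r(N) — characteristic of non-normal nilpotent operators. Indeed N^6 = 0.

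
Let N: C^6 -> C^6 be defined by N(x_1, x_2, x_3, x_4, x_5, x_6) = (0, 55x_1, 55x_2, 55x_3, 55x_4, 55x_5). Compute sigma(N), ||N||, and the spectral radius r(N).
sigma(N) = {0}; ||N|| = 55; r(N) = 0. (N is nilpotent with N^6 = 0.)

On C^6, N is a strictly lower-triangular matrix with 55 on the subdiagonal and zeros elsewhere, so its characteristic polynomial is lambda^6 and every eigenvalue is 0: sigma(N) = {0}. For the operator norm, N e_i = 55e_{i+1} for i = 1, ..., 5 and N e_6 = 0, so the singular values of N are 55 (with multiplicity 5) and 0; hence ||N|| = 55. The spectral radius r(N) = max|lambda| = 0. Note ||N|| > r(N) — characteristic of non-normal nilpotent operators. Indeed N^6 = 0.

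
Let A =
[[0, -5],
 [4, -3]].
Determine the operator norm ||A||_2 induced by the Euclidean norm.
||A||_2 = sqrt(40) ≈ 6.3246 (= sqrt(largest eigenvalue of A^T A))

||A||_2 = sigma_max(A) = sqrt(lambda_max(A^T A)). Form the symmetric matrix M = A^T A =
[[16, -12],
 [-12, 34]].
Its characteristic polynomial (trace, determinant of M give the coefficients) is
  p(λ) = det(λ I - M) = λ^2 - 50λ + 400.
For λ^2 - 50λ + 400 the discriminant is 900. It is a perfect square (30^2), so the roots are rational: λ = (50 ± 30)/2 = 40, 10.
So the eigenvalues of A^T A are ≈ 10, 40 (all ≥ 0, as they must be for A^T A). The largest is λ_max = 40, hence ||A||_2 = sqrt(λ_max) = sqrt(40) ≈ 6.3246.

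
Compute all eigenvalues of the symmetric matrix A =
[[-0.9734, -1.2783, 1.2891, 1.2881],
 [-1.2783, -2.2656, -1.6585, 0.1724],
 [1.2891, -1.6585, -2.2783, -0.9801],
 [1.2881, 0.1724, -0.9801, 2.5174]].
sigma(A) ≈ {-4, -3, 1, 3}

A is real symmetric, so its spectrum consists of real eigenvalues. Expanding the characteristic polynomial of the displayed matrix gives
  det(λ I - A) = p(λ) = λ^4 + (3)λ^3 + (-13)λ^2 + (-27)λ + (36.0036).
Solving p(λ) = 0 yields eigenvalues ≈ -4, -3, 1, 3. (A is shown rounded to 4 decimals, so these recover the underlying integer eigenvalues to within that precision.)
Verification: the trace of A = -3 equals the sum of eigenvalues -3, and det(A) ≈ 36.0036 matches the eigenvalue product 36.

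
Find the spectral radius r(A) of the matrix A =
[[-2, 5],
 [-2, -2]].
r(A) = sqrt(14) ≈ 3.7417

The eigenvalues of A are the roots of its characteristic polynomial. With M = A (coefficients from the trace and determinant):
  p(λ) = det(λ I - M) = λ^2 + 4λ + 14.
For λ^2 + 4λ + 14 the discriminant is -40. It is negative, so the roots are the complex-conjugate pair λ = -2 ± (sqrt(40)/2) i ≈ -2 ± 3.1623i. For a conjugate pair the product of the roots equals the constant term, so |λ|^2 = 14 and |λ| = sqrt(14) ≈ 3.7417.
Thus the eigenvalues (to 4 decimals) are -2 ± 3.1623i (modulus 3.7417). The spectral radius is the largest modulus: r(A) = sqrt(14) ≈ 3.7417. (Cross-check: r(A) ≤ ||A||_2 ≈ 5.5311; equality holds whenever A is normal, though it can also hold for some non-normal A.)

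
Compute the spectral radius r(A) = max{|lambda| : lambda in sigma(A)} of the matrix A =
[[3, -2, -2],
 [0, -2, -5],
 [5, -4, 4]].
r(A) = (2 + sqrt(76))/2 ≈ 5.3589

The eigenvalues of A are the roots of its characteristic polynomial. With M = A (coefficients from the trace, the sum of principal 2x2 minors, and det A):
  p(λ) = det(λ I - M) = λ^3 - 5λ^2 - 12λ + 54.
By the rational root theorem any rational root is an integer divisor of 54. Testing λ = 3: p(3) = 27 - 45 - 36 + 54 = 0, so λ = 3 is a root. Dividing out (λ - 3) leaves p(λ) = (λ - 3)(λ^2 - 2λ - 18). For λ^2 - 2λ - 18 the discriminant is 76. It is nonnegative but not a perfect square, so the roots are real and irrational: λ = (2 ± sqrt(76))/2 ≈ 5.3589, -3.3589.
Thus the eigenvalues (to 4 decimals) are 5.3589 (modulus 5.3589); -3.3589 (modulus 3.3589); 3 (modulus 3). The spectral radius is the largest modulus: r(A) = (2 + sqrt(76))/2 ≈ 5.3589. (Cross-check: r(A) ≤ ||A||_2 ≈ 7.9792; equality holds whenever A is normal, though it can also hold for some non-normal A.)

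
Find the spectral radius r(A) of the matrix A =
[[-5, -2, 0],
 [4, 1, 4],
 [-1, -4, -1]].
r(A) ≈ 4.3478

The eigenvalues of A are the roots of its characteristic polynomial. With M = A (coefficients from the trace, the sum of principal 2x2 minors, and det A):
  p(λ) = det(λ I - M) = λ^3 + 5λ^2 + 23λ + 75.
No integer candidate from the rational root theorem (±divisors of 75) is a root, so the roots are irrational. The cubic discriminant is Δ = -69568 < 0, so there is one real root and a complex-conjugate pair. p(-4) = -1 and p(-3) = 24 have opposite signs, so a root lies in (-4, -3); Newton's method refines it to λ ≈ -3.9675. Dividing out (λ - (-3.9675)) leaves approximately λ^2 + 1.0325λ + 18.9036. For λ^2 + 1.0325λ + 18.9036 the discriminant is -74.5482. It is negative, so the remaining roots are the complex-conjugate pair λ ≈ -0.5162 ± 4.3171i. Their product equals the constant term, so |λ|^2 ≈ 18.9036 and |λ| ≈ 4.3478.
Thus the eigenvalues (to 4 decimals) are -3.9675 (modulus 3.9675); -0.5162 ± 4.3171i (modulus 4.3478). The spectral radius is the largest modulus: r(A) ≈ 4.3478. (Cross-check: r(A) ≤ ||A||_2 ≈ 7.7732; equality holds whenever A is normal, though it can also hold for some non-normal A.)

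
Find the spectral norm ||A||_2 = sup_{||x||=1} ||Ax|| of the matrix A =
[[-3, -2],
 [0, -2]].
||A||_2 = sqrt((17 + sqrt(145))/2) ≈ 3.8106 (= sqrt(largest eigenvalue of A^T A))

||A||_2 = sigma_max(A) = sqrt(lambda_max(A^T A)). Form the symmetric matrix M = A^T A =
[[9, 6],
 [6, 8]].
Its characteristic polynomial (trace, determinant of M give the coefficients) is
  p(λ) = det(λ I - M) = λ^2 - 17λ + 36.
For λ^2 - 17λ + 36 the discriminant is 145. It is nonnegative but not a perfect square, so the roots are real and irrational: λ = (17 ± sqrt(145))/2 ≈ 14.5208, 2.4792.
So the eigenvalues of A^T A are ≈ 2.4792, 14.5208 (all ≥ 0, as they must be for A^T A). The largest is λ_max = (17 + sqrt(145))/2 ≈ 14.5208, hence ||A||_2 = sqrt(λ_max) = sqrt((17 + sqrt(145))/2) ≈ 3.8106.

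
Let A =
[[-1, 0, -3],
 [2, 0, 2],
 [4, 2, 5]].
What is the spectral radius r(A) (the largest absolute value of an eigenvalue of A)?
r(A) = sqrt(8) ≈ 2.8284

The eigenvalues of A are the roots of its characteristic polynomial. With M = A (coefficients from the trace, the sum of principal 2x2 minors, and det A):
  p(λ) = det(λ I - M) = λ^3 - 4λ^2 + 3λ + 8.
By the rational root theorem any rational root is an integer divisor of 8. Testing λ = -1: p(-1) = -1 - 4 - 3 + 8 = 0, so λ = -1 is a root. Dividing out (λ + 1) leaves p(λ) = (λ + 1)(λ^2 - 5λ + 8). For λ^2 - 5λ + 8 the discriminant is -7. It is negative, so the roots are the complex-conjugate pair λ = 5/2 ± (sqrt(7)/2) i ≈ 2.5 ± 1.3229i. For a conjugate pair the product of the roots equals the constant term, so |λ|^2 = 8 and |λ| = sqrt(8) ≈ 2.8284.
Thus the eigenvalues (to 4 decimals) are 2.5 ± 1.3229i (modulus 2.8284); -1 (modulus 1). The spectral radius is the largest modulus: r(A) = sqrt(8) ≈ 2.8284. (Cross-check: r(A) ≤ ||A||_2 ≈ 7.7907; equality holds whenever A is normal, though it can also hold for some non-normal A.)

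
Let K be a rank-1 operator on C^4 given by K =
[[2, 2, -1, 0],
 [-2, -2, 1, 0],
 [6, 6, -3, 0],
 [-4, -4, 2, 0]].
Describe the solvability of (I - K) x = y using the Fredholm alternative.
(I - K) is invertible (det(I - K) = 4 ≠ 0), so for every y in C^4 the equation (I - K) x = y has a unique solution.

K has rank 1, so it is an outer product K = u v^T: every row of K is a multiple of one row vector. Reading off the entries, u = (1, -1, 3, -2) and v = (2, 2, -1, 0) (row i of K equals u_i·v^T). A rank-one matrix u v^T satisfies K u = u (v·u) and kills the (3)-dimensional subspace v^⊥, so its characteristic polynomial is lambda^3 (lambda - v·u) with v·u = tr K = -3. Hence the eigenvalues of I - K are 1 (multiplicity 3) and 1 - (-3) = 4, so det(I - K) = 4. (Direct check: I - K =
[[-1, -2, 1, 0],
 [2, 3, -1, 0],
 [-6, -6, 4, 0],
 [4, 4, -2, 1]]
has determinant 4.) The finite-dimensional Fredholm alternative says: either (I - K) is invertible, or ker(I - K) ≠ {0} and then range(I - K) = ker((I - K)^*)^⊥, with dim ker(I - K) = dim ker((I - K)^*). Since det(I - K) ≠ 0, 1 is not an eigenvalue of K and ker(I - K) = {0}, so we are in the first case: for every y there is a unique x = (I - K)^(-1) y. Explicitly, by the Sherman–Morrison formula, (I - u v^T)^(-1) = I + u v^T/(1 - v·u), i.e. (I - K)^(-1) = I + K/(4).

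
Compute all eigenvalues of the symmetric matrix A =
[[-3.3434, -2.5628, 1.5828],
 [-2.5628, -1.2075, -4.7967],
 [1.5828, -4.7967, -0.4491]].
sigma(A) ≈ {-6, -4, 5}

A is real symmetric, so its spectrum consists of real eigenvalues. Expanding the characteristic polynomial of the displayed matrix gives
  det(λ I - A) = p(λ) = λ^3 + (5)λ^2 + (-26)λ + (-120.0024).
Solving p(λ) = 0 yields eigenvalues ≈ -6, -4, 5. (A is shown rounded to 4 decimals, so these recover the underlying integer eigenvalues to within that precision.)
Verification: the trace of A = -5 equals the sum of eigenvalues -5, and det(A) ≈ 120.0024 matches the eigenvalue product 120.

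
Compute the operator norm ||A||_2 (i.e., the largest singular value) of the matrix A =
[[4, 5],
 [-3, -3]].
||A||_2 = sqrt((59 + sqrt(3445))/2) ≈ 7.6712 (= sqrt(largest eigenvalue of A^T A))

||A||_2 = sigma_max(A) = sqrt(lambda_max(A^T A)). Form the symmetric matrix M = A^T A =
[[25, 29],
 [29, 34]].
Its characteristic polynomial (trace, determinant of M give the coefficients) is
  p(λ) = det(λ I - M) = λ^2 - 59λ + 9.
For λ^2 - 59λ + 9 the discriminant is 3445. It is nonnegative but not a perfect square, so the roots are real and irrational: λ = (59 ± sqrt(3445))/2 ≈ 58.8471, 0.1529.
So the eigenvalues of A^T A are ≈ 0.1529, 58.8471 (all ≥ 0, as they must be for A^T A). The largest is λ_max = (59 + sqrt(3445))/2 ≈ 58.8471, hence ||A||_2 = sqrt(λ_max) = sqrt((59 + sqrt(3445))/2) ≈ 7.6712.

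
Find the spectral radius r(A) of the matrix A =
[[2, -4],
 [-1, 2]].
r(A) = 4

The eigenvalues of A are the roots of its characteristic polynomial. With M = A (coefficients from the trace and determinant):
  p(λ) = det(λ I - M) = λ^2 - 4λ.
For λ^2 - 4λ the discriminant is 16. It is a perfect square (4^2), so the roots are rational: λ = (4 ± 4)/2 = 4, 0.
Thus the eigenvalues (to 4 decimals) are 4 (modulus 4); 0 (modulus 0). The spectral radius is the largest modulus: r(A) = 4. (Cross-check: r(A) ≤ ||A||_2 ≈ 5; equality holds whenever A is normal, though it can also hold for some non-normal A.)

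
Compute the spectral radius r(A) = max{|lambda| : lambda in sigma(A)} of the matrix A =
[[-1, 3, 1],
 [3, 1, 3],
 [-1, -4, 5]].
r(A) ≈ 5.2137

The eigenvalues of A are the roots of its characteristic polynomial. With M = A (coefficients from the trace, the sum of principal 2x2 minors, and det A):
  p(λ) = det(λ I - M) = λ^3 - 5λ^2 + 3λ + 82.
No integer candidate from the rational root theorem (±divisors of 82) is a root, so the roots are irrational. The cubic discriminant is Δ = -162571 < 0, so there is one real root and a complex-conjugate pair. p(-4) = -74 and p(-3) = 1 have opposite signs, so a root lies in (-4, -3); Newton's method refines it to λ ≈ -3.0166. Dividing out (λ - (-3.0166)) leaves approximately λ^2 - 8.0166λ + 27.1829. For λ^2 - 8.0166λ + 27.1829 the discriminant is -44.4657. It is negative, so the remaining roots are the complex-conjugate pair λ ≈ 4.0083 ± 3.3341i. Their product equals the constant term, so |λ|^2 ≈ 27.1829 and |λ| ≈ 5.2137.
Thus the eigenvalues (to 4 decimals) are -3.0166 (modulus 3.0166); 4.0083 ± 3.3341i (modulus 5.2137). The spectral radius is the largest modulus: r(A) ≈ 5.2137. (Cross-check: r(A) ≤ ||A||_2 ≈ 6.7235; equality holds whenever A is normal, though it can also hold for some non-normal A.)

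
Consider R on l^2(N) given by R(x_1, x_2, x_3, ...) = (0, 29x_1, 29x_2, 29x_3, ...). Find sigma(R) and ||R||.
sigma(R) = closed disk {z in C : |z| ≤ 29}; ||R|| = 29

Note R = 29·U where U is the unit right shift (U x)_k = x_{k-1} (with x_0 := 0); so ||R|| = 29||U|| and sigma(R) = 29·sigma(U). ||R x||^2 = sum_{k≥1} |29x_k|^2 = 841||x||^2, so ||R|| = 29 and sigma(R) ⊂ {|z| ≤ 29}. For any |lambda| < 29, the equation (R - lambda I) x = 0 forces x_1 = 0, then 29x_k = lambda x_{k+1} ⇒ x = 0, so R has no eigenvalues. But (R - lambda I) is not surjective for |lambda| < 29: solving (R - lambda I) x = e_1 would require x_n proportional to (lambda/29)^(-n), which is not in l^2. So every |lambda| < 29 lies in the residual spectrum. The boundary |lambda| = 29 is in the approximate point spectrum (the spectrum is closed). Hence sigma(R) is the closed disk of radius 29.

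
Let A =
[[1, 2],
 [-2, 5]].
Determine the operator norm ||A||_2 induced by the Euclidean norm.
||A||_2 = sqrt((34 + sqrt(832))/2) ≈ 5.6056 (= sqrt(largest eigenvalue of A^T A))

||A||_2 = sigma_max(A) = sqrt(lambda_max(A^T A)). Form the symmetric matrix M = A^T A =
[[5, -8],
 [-8, 29]].
Its characteristic polynomial (trace, determinant of M give the coefficients) is
  p(λ) = det(λ I - M) = λ^2 - 34λ + 81.
For λ^2 - 34λ + 81 the discriminant is 832. It is nonnegative but not a perfect square, so the roots are real and irrational: λ = (34 ± sqrt(832))/2 ≈ 31.4222, 2.5778.
So the eigenvalues of A^T A are ≈ 2.5778, 31.4222 (all ≥ 0, as they must be for A^T A). The largest is λ_max = (34 + sqrt(832))/2 ≈ 31.4222, hence ||A||_2 = sqrt(λ_max) = sqrt((34 + sqrt(832))/2) ≈ 5.6056.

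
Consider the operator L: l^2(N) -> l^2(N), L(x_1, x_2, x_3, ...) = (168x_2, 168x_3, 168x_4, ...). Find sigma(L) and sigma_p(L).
sigma(L) = closed disk {z in C : |z| ≤ 168}; sigma_p(L) = open disk {z in C : |z| < 168}

Note L = 168·V where V is the unit left shift (V x)_k = x_{k+1}; so sigma(L) = 168·sigma(V) and ||L|| = 168||V||. ||L x||^2 = 28224sum_{k≥2} |x_k|^2 ≤ 28224||x||^2, with equality on {x : x_1 = 0}, so ||L|| = 168. For any lambda with |lambda| < 168, set r = lambda/168 (|r| < 1); the vector x = (1, r, r^2, ...) is in l^2 and satisfies L x = 168(r, r^2, ...) = lambda x, so lambda is an eigenvalue. On the boundary |lambda| = 168 the geometric series diverges, so no l^2 eigenvector exists, but these lambda lie in the approximate point spectrum. Hence sigma(L) is the closed disk of radius 168 and sigma_p(L) is the open disk.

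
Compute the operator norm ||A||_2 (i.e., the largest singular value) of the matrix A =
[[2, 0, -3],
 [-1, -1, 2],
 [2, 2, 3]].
||A||_2 ≈ 4.791 (= sqrt(largest eigenvalue of A^T A))

||A||_2 = sigma_max(A) = sqrt(lambda_max(A^T A)). Form the symmetric matrix M = A^T A =
[[9, 5, -2],
 [5, 5, 4],
 [-2, 4, 22]].
Its characteristic polynomial (trace, sum of principal 2x2 minors, determinant of M give the coefficients) is
  p(λ) = det(λ I - M) = λ^3 - 36λ^2 + 308λ - 196.
No integer candidate from the rational root theorem (±divisors of 196) is a root, so the roots are irrational. The cubic discriminant is Δ = 7574224 > 0, so there are three distinct real roots. p(0) = -196 and p(1) = 77 have opposite signs, so a root lies in (0, 1); Newton's method refines it to λ ≈ 0.6911. p(12) = 44 and p(13) = -79 have opposite signs, so a root lies in (12, 13); Newton's method refines it to λ ≈ 12.3552. p(22) = -196 and p(23) = 11 have opposite signs, so a root lies in (22, 23); Newton's method refines it to λ ≈ 22.9537. Check (Vieta): the three roots sum to 36, matching tr M = 36.
So the eigenvalues of A^T A are ≈ 0.6911, 12.3552, 22.9537 (all ≥ 0, as they must be for A^T A). The largest is λ_max ≈ 22.9537, hence ||A||_2 = sqrt(λ_max) ≈ 4.791.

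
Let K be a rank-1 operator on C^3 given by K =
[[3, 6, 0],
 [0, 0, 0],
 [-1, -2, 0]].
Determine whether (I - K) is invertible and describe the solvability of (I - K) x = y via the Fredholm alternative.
(I - K) is invertible (det(I - K) = -2 ≠ 0), so for every y in C^3 the equation (I - K) x = y has a unique solution.

K has rank 1, so it is an outer product K = u v^T: every row of K is a multiple of one row vector. Reading off the entries, u = (3, 0, -1) and v = (1, 2, 0) (row i of K equals u_i·v^T). A rank-one matrix u v^T satisfies K u = u (v·u) and kills the (2)-dimensional subspace v^⊥, so its characteristic polynomial is lambda^2 (lambda - v·u) with v·u = tr K = 3. Hence the eigenvalues of I - K are 1 (multiplicity 2) and 1 - (3) = -2, so det(I - K) = -2. (Direct check: I - K =
[[-2, -6, 0],
 [0, 1, 0],
 [1, 2, 1]]
has determinant -2.) The finite-dimensional Fredholm alternative says: either (I - K) is invertible, or ker(I - K) ≠ {0} and then range(I - K) = ker((I - K)^*)^⊥, with dim ker(I - K) = dim ker((I - K)^*). Since det(I - K) ≠ 0, 1 is not an eigenvalue of K and ker(I - K) = {0}, so we are in the first case: for every y there is a unique x = (I - K)^(-1) y. Explicitly, by the Sherman–Morrison formula, (I - u v^T)^(-1) = I + u v^T/(1 - v·u), i.e. (I - K)^(-1) = I + K/(-2).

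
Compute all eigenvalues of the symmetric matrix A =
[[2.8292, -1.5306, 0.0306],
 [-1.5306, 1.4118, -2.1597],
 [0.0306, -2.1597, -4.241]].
sigma(A) ≈ {-5, 1, 4}

A is real symmetric, so its spectrum consists of real eigenvalues. Expanding the characteristic polynomial of the displayed matrix gives
  det(λ I - A) = p(λ) = λ^3 + (0)λ^2 + (-21)λ + (20).
Solving p(λ) = 0 yields eigenvalues ≈ -5, 1, 4. (A is shown rounded to 4 decimals, so these recover the underlying integer eigenvalues to within that precision.)
Verification: the trace of A = 0 equals the sum of eigenvalues 0, and det(A) ≈ -19.9994 matches the eigenvalue product -20.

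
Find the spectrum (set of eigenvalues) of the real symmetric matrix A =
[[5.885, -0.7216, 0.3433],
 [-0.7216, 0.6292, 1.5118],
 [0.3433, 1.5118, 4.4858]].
sigma(A) ≈ {0, 5, 6}

A is real symmetric, so its spectrum consists of real eigenvalues. Expanding the characteristic polynomial of the displayed matrix gives
  det(λ I - A) = p(λ) = λ^3 + (-11)λ^2 + (30)λ + (0).
Solving p(λ) = 0 yields eigenvalues ≈ 0, 5, 6. (A is shown rounded to 4 decimals, so these recover the underlying integer eigenvalues to within that precision.)
Verification: the trace of A = 11 equals the sum of eigenvalues 11, and det(A) ≈ 0.0008 matches the eigenvalue product 0.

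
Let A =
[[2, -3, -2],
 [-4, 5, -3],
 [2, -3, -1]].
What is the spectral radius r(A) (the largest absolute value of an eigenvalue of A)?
r(A) ≈ 7.7689

The eigenvalues of A are the roots of its characteristic polynomial. With M = A (coefficients from the trace, the sum of principal 2x2 minors, and det A):
  p(λ) = det(λ I - M) = λ^3 - 6λ^2 - 14λ + 2.
No integer candidate from the rational root theorem (±divisors of 2) is a root, so the roots are irrational. The cubic discriminant is Δ = 22676 > 0, so there are three distinct real roots. p(-2) = -2 and p(-1) = 9 have opposite signs, so a root lies in (-2, -1); Newton's method refines it to λ ≈ -1.9041. p(0) = 2 and p(1) = -17 have opposite signs, so a root lies in (0, 1); Newton's method refines it to λ ≈ 0.1352. p(7) = -47 and p(8) = 18 have opposite signs, so a root lies in (7, 8); Newton's method refines it to λ ≈ 7.7689. Check (Vieta): the three roots sum to 6, matching tr M = 6.
Thus the eigenvalues (to 4 decimals) are -1.9041 (modulus 1.9041); 0.1352 (modulus 0.1352); 7.7689 (modulus 7.7689). The spectral radius is the largest modulus: r(A) ≈ 7.7689. (Cross-check: r(A) ≤ ||A||_2 ≈ 8.2573; equality holds whenever A is normal, though it can also hold for some non-normal A.)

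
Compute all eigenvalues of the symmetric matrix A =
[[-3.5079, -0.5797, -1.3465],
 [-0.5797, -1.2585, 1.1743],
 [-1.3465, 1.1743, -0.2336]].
sigma(A) ≈ {-4, -2, 1}

A is real symmetric, so its spectrum consists of real eigenvalues. Expanding the characteristic polynomial of the displayed matrix gives
  det(λ I - A) = p(λ) = λ^3 + (5)λ^2 + (2)λ + (-8).
Solving p(λ) = 0 yields eigenvalues ≈ -4, -2, 1. (A is shown rounded to 4 decimals, so these recover the underlying integer eigenvalues to within that precision.)
Verification: the trace of A = -5 equals the sum of eigenvalues -5, and det(A) ≈ 7.9995 matches the eigenvalue product 8.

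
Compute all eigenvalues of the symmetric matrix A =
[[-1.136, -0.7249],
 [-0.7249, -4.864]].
sigma(A) ≈ {-5, -1}

A is real symmetric, so its spectrum consists of real eigenvalues. Expanding the characteristic polynomial of the displayed matrix gives
  det(λ I - A) = p(λ) = λ^2 + (6)λ + (5).
Solving p(λ) = 0 yields eigenvalues ≈ -5, -1. (A is shown rounded to 4 decimals, so these recover the underlying integer eigenvalues to within that precision.)
Verification: the trace of A = -6 equals the sum of eigenvalues -6, and det(A) ≈ 5.0000 matches the eigenvalue product 5.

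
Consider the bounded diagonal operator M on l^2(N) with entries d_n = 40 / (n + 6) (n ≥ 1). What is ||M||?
||M|| = 40/7 (attained at n = 1)

For M diagonal, ||M|| = sup_n |d_n| = sup_n 40/(n + 6). This is positive and strictly decreasing in n, so the supremum is attained at n = 1: d_1 = 40/(1 + 6) = 40/7. Hence ||M|| = 40/7.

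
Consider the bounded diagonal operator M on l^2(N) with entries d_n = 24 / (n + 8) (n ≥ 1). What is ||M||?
||M|| = 8/3 (attained at n = 1)

For M diagonal, ||M|| = sup_n |d_n| = sup_n 24/(n + 8). This is positive and strictly decreasing in n, so the supremum is attained at n = 1: d_1 = 24/(1 + 8) = 8/3. Hence ||M|| = 8/3.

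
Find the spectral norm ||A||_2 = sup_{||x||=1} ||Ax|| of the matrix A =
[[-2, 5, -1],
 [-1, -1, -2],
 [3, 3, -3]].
||A||_2 ≈ 6.3726 (= sqrt(largest eigenvalue of A^T A))

||A||_2 = sigma_max(A) = sqrt(lambda_max(A^T A)). Form the symmetric matrix M = A^T A =
[[14, 0, -5],
 [0, 35, -12],
 [-5, -12, 14]].
Its characteristic polynomial (trace, sum of principal 2x2 minors, determinant of M give the coefficients) is
  p(λ) = det(λ I - M) = λ^3 - 63λ^2 + 1007λ - 3969.
No integer candidate from the rational root theorem (±divisors of 3969) is a root, so the roots are irrational. The cubic discriminant is Δ = 77446912 > 0, so there are three distinct real roots. p(5) = -384 and p(6) = 21 have opposite signs, so a root lies in (5, 6); Newton's method refines it to λ ≈ 5.9419. p(16) = 111 and p(17) = -144 have opposite signs, so a root lies in (16, 17); Newton's method refines it to λ ≈ 16.4484. p(40) = -489 and p(41) = 336 have opposite signs, so a root lies in (40, 41); Newton's method refines it to λ ≈ 40.6096. Check (Vieta): the three roots sum to 63, matching tr M = 63.
So the eigenvalues of A^T A are ≈ 5.9419, 16.4484, 40.6096 (all ≥ 0, as they must be for A^T A). The largest is λ_max ≈ 40.6096, hence ||A||_2 = sqrt(λ_max) ≈ 6.3726.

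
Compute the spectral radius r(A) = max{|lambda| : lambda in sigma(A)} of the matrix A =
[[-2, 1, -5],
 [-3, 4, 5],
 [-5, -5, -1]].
r(A) ≈ 6.2949

The eigenvalues of A are the roots of its characteristic polynomial. With M = A (coefficients from the trace, the sum of principal 2x2 minors, and det A):
  p(λ) = det(λ I - M) = λ^3 - λ^2 - 7λ + 245.
No integer candidate from the rational root theorem (±divisors of 245) is a root, so the roots are irrational. The cubic discriminant is Δ = -1587404 < 0, so there is one real root and a complex-conjugate pair. p(-7) = -98 and p(-6) = 35 have opposite signs, so a root lies in (-7, -6); Newton's method refines it to λ ≈ -6.2949. Dividing out (λ - (-6.2949)) leaves approximately λ^2 - 7.2949λ + 38.9205. For λ^2 - 7.2949λ + 38.9205 the discriminant is -102.4666. It is negative, so the remaining roots are the complex-conjugate pair λ ≈ 3.6474 ± 5.0613i. Their product equals the constant term, so |λ|^2 ≈ 38.9205 and |λ| ≈ 6.2386.
Thus the eigenvalues (to 4 decimals) are -6.2949 (modulus 6.2949); 3.6474 ± 5.0613i (modulus 6.2386). The spectral radius is the largest modulus: r(A) ≈ 6.2949. (Cross-check: r(A) ≤ ||A||_2 ≈ 8.2845; equality holds whenever A is normal, though it can also hold for some non-normal A.)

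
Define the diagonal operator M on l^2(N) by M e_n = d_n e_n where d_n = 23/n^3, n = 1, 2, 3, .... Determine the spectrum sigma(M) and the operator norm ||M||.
sigma(M) = {23/n^3 : n ≥ 1} ∪ {0}; ||M|| = 23

A bounded diagonal operator on l^2 with diagonal entries d_n has spectrum equal to the closure of {d_n : n ≥ 1}: every d_n is an eigenvalue (with eigenvector e_n), so {d_n} ⊂ sigma(M); the spectrum is closed, so its closure is too; and for lambda not in the closure, (M - lambda I) has bounded inverse (the diagonal entries 1/(d_n - lambda) are bounded). For our sequence d_n = 23/n^3, n = 1, 2, 3, ...:
  - {d_n} = {23/n^3 : n ≥ 1}; the only limit point is 0
  - closure = {23/n^3 : n ≥ 1} ∪ {0}
For the norm: a diagonal operator has ||M|| = sup_n |d_n|. Here d_n = 23/n^3 is positive and decreasing, so sup_n |d_n| = d_1 = 23. So ||M|| = 23.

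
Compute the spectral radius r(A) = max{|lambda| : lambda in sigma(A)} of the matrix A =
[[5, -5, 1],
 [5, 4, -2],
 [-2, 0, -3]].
r(A) ≈ 6.9182

The eigenvalues of A are the roots of its characteristic polynomial. With M = A (coefficients from the trace, the sum of principal 2x2 minors, and det A):
  p(λ) = det(λ I - M) = λ^3 - 6λ^2 + 20λ + 147.
No integer candidate from the rational root theorem (±divisors of 147) is a root, so the roots are irrational. The cubic discriminant is Δ = -791555 < 0, so there is one real root and a complex-conjugate pair. p(-4) = -93 and p(-3) = 6 have opposite signs, so a root lies in (-4, -3); Newton's method refines it to λ ≈ -3.0714. Dividing out (λ - (-3.0714)) leaves approximately λ^2 - 9.0714λ + 47.8615. For λ^2 - 9.0714λ + 47.8615 the discriminant is -109.1562. It is negative, so the remaining roots are the complex-conjugate pair λ ≈ 4.5357 ± 5.2239i. Their product equals the constant term, so |λ|^2 ≈ 47.8615 and |λ| ≈ 6.9182.
Thus the eigenvalues (to 4 decimals) are -3.0714 (modulus 3.0714); 4.5357 ± 5.2239i (modulus 6.9182). The spectral radius is the largest modulus: r(A) ≈ 6.9182. (Cross-check: r(A) ≤ ||A||_2 ≈ 7.5149; equality holds whenever A is normal, though it can also hold for some non-normal A.)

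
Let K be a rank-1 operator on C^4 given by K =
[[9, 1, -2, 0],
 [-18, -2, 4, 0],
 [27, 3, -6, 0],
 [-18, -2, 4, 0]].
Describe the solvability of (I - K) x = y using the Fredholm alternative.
(I - K) is singular (det(I - K) = 0, i.e. 1 ∈ sigma(K)). (I - K) x = y is solvable iff y ⊥ ker((I - K)^*) = span{(9, 1, -2, 0)}, i.e. iff 9y_1 + y_2 - 2y_3 = 0. When solvable, the solutions are x = y + c·(1, -2, 3, -2), c arbitrary (ker(I - K) = span{(1, -2, 3, -2)}, dimension 1).

K has rank 1, so it is an outer product K = u v^T: every row of K is a multiple of one row vector. Reading off the entries, u = (1, -2, 3, -2) and v = (9, 1, -2, 0) (row i of K equals u_i·v^T). A rank-one matrix u v^T satisfies K u = u (v·u) and kills the (3)-dimensional subspace v^⊥, so its characteristic polynomial is lambda^3 (lambda - v·u) with v·u = tr K = 1. Hence the eigenvalues of I - K are 1 (multiplicity 3) and 1 - (1) = 0, so det(I - K) = 0. (Direct check: I - K =
[[-8, -1, 2, 0],
 [18, 3, -4, 0],
 [-27, -3, 7, 0],
 [18, 2, -4, 1]]
has determinant 0.) So 1 is an eigenvalue of K and (I - K) is not invertible. The finite-dimensional Fredholm alternative says: either (I - K) is invertible, or ker(I - K) ≠ {0} and then range(I - K) = ker((I - K)^*)^⊥, with dim ker(I - K) = dim ker((I - K)^*). We are in the second case, so we need both kernels. Kernel of I - K: (I - K) u = u - u (v·u) = u - u = 0, so ker(I - K) = span{u} = span{(1, -2, 3, -2)} (it is exactly 1-dimensional because rank(I - K) = 3). Kernel of the adjoint: K is real, so (I - K)^* = I - K^T = I - v u^T, and (I - v u^T) v = v - v (u·v) = 0; hence ker((I - K)^*) = span{v} = span{(9, 1, -2, 0)}. Therefore (I - K) x = y is solvable iff <y, v> = 0, i.e. iff 9y_1 + y_2 - 2y_3 = 0. When this holds, K y = u (v·y) = 0, so (I - K) y = y and x = y is a particular solution; the full solution set is the line x = y + c·u = y + c·(1, -2, 3, -2), c ∈ C.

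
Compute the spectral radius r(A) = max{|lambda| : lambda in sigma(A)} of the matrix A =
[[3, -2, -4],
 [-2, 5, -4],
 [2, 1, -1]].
r(A) ≈ 6.2622

The eigenvalues of A are the roots of its characteristic polynomial. With M = A (coefficients from the trace, the sum of principal 2x2 minors, and det A):
  p(λ) = det(λ I - M) = λ^3 - 7λ^2 + 15λ - 65.
No integer candidate from the rational root theorem (±divisors of 65) is a root, so the roots are irrational. The cubic discriminant is Δ = -82880 < 0, so there is one real root and a complex-conjugate pair. p(6) = -11 and p(7) = 40 have opposite signs, so a root lies in (6, 7); Newton's method refines it to λ ≈ 6.2622. Dividing out (λ - (6.2622)) leaves approximately λ^2 - 0.7378λ + 10.3797. For λ^2 - 0.7378λ + 10.3797 the discriminant is -40.9746. It is negative, so the remaining roots are the complex-conjugate pair λ ≈ 0.3689 ± 3.2006i. Their product equals the constant term, so |λ|^2 ≈ 10.3797 and |λ| ≈ 3.2218.
Thus the eigenvalues (to 4 decimals) are 6.2622 (modulus 6.2622); 0.3689 ± 3.2006i (modulus 3.2218). The spectral radius is the largest modulus: r(A) ≈ 6.2622. (Cross-check: r(A) ≤ ||A||_2 ≈ 6.76; equality holds whenever A is normal, though it can also hold for some non-normal A.)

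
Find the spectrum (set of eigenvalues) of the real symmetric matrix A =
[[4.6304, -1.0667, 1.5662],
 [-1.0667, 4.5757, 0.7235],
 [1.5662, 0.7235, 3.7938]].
sigma(A) ≈ {2, 5, 6}

A is real symmetric, so its spectrum consists of real eigenvalues. Expanding the characteristic polynomial of the displayed matrix gives
  det(λ I - A) = p(λ) = λ^3 + (-13)λ^2 + (52)λ + (-59.9983).
Solving p(λ) = 0 yields eigenvalues ≈ 2, 5, 6. (A is shown rounded to 4 decimals, so these recover the underlying integer eigenvalues to within that precision.)
Verification: the trace of A = 13 equals the sum of eigenvalues 13, and det(A) ≈ 59.9983 matches the eigenvalue product 60.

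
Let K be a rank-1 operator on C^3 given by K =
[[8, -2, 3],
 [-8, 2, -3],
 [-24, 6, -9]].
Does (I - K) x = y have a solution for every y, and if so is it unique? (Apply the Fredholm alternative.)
(I - K) is singular (det(I - K) = 0, i.e. 1 ∈ sigma(K)). (I - K) x = y is solvable iff y ⊥ ker((I - K)^*) = span{(8, -2, 3)}, i.e. iff 8y_1 - 2y_2 + 3y_3 = 0. When solvable, the solutions are x = y + c·(1, -1, -3), c arbitrary (ker(I - K) = span{(1, -1, -3)}, dimension 1).

K has rank 1, so it is an outer product K = u v^T: every row of K is a multiple of one row vector. Reading off the entries, u = (1, -1, -3) and v = (8, -2, 3) (row i of K equals u_i·v^T). A rank-one matrix u v^T satisfies K u = u (v·u) and kills the (2)-dimensional subspace v^⊥, so its characteristic polynomial is lambda^2 (lambda - v·u) with v·u = tr K = 1. Hence the eigenvalues of I - K are 1 (multiplicity 2) and 1 - (1) = 0, so det(I - K) = 0. (Direct check: I - K =
[[-7, 2, -3],
 [8, -1, 3],
 [24, -6, 10]]
has determinant 0.) So 1 is an eigenvalue of K and (I - K) is not invertible. The finite-dimensional Fredholm alternative says: either (I - K) is invertible, or ker(I - K) ≠ {0} and then range(I - K) = ker((I - K)^*)^⊥, with dim ker(I - K) = dim ker((I - K)^*). We are in the second case, so we need both kernels. Kernel of I - K: (I - K) u = u - u (v·u) = u - u = 0, so ker(I - K) = span{u} = span{(1, -1, -3)} (it is exactly 1-dimensional because rank(I - K) = 2). Kernel of the adjoint: K is real, so (I - K)^* = I - K^T = I - v u^T, and (I - v u^T) v = v - v (u·v) = 0; hence ker((I - K)^*) = span{v} = span{(8, -2, 3)}. Therefore (I - K) x = y is solvable iff <y, v> = 0, i.e. iff 8y_1 - 2y_2 + 3y_3 = 0. When this holds, K y = u (v·y) = 0, so (I - K) y = y and x = y is a particular solution; the full solution set is the line x = y + c·u = y + c·(1, -1, -3), c ∈ C.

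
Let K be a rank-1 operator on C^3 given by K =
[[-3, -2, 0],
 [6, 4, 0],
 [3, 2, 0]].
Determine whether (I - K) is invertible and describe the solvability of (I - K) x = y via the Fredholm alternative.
(I - K) is singular (det(I - K) = 0, i.e. 1 ∈ sigma(K)). (I - K) x = y is solvable iff y ⊥ ker((I - K)^*) = span{(-3, -2, 0)}, i.e. iff -3y_1 - 2y_2 = 0. When solvable, the solutions are x = y + c·(1, -2, -1), c arbitrary (ker(I - K) = span{(1, -2, -1)}, dimension 1).

K has rank 1, so it is an outer product K = u v^T: every row of K is a multiple of one row vector. Reading off the entries, u = (1, -2, -1) and v = (-3, -2, 0) (row i of K equals u_i·v^T). A rank-one matrix u v^T satisfies K u = u (v·u) and kills the (2)-dimensional subspace v^⊥, so its characteristic polynomial is lambda^2 (lambda - v·u) with v·u = tr K = 1. Hence the eigenvalues of I - K are 1 (multiplicity 2) and 1 - (1) = 0, so det(I - K) = 0. (Direct check: I - K =
[[4, 2, 0],
 [-6, -3, 0],
 [-3, -2, 1]]
has determinant 0.) So 1 is an eigenvalue of K and (I - K) is not invertible. The finite-dimensional Fredholm alternative says: either (I - K) is invertible, or ker(I - K) ≠ {0} and then range(I - K) = ker((I - K)^*)^⊥, with dim ker(I - K) = dim ker((I - K)^*). We are in the second case, so we need both kernels. Kernel of I - K: (I - K) u = u - u (v·u) = u - u = 0, so ker(I - K) = span{u} = span{(1, -2, -1)} (it is exactly 1-dimensional because rank(I - K) = 2). Kernel of the adjoint: K is real, so (I - K)^* = I - K^T = I - v u^T, and (I - v u^T) v = v - v (u·v) = 0; hence ker((I - K)^*) = span{v} = span{(-3, -2, 0)}. Therefore (I - K) x = y is solvable iff <y, v> = 0, i.e. iff -3y_1 - 2y_2 = 0. When this holds, K y = u (v·y) = 0, so (I - K) y = y and x = y is a particular solution; the full solution set is the line x = y + c·u = y + c·(1, -2, -1), c ∈ C.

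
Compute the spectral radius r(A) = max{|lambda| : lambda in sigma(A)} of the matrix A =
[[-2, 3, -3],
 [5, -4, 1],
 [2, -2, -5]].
r(A) = sqrt(43) ≈ 6.5574

The eigenvalues of A are the roots of its characteristic polynomial. With M = A (coefficients from the trace, the sum of principal 2x2 minors, and det A):
  p(λ) = det(λ I - M) = λ^3 + 11λ^2 + 31λ - 43.
By the rational root theorem any rational root is an integer divisor of 43. Testing λ = 1: p(1) = 1 + 11 + 31 - 43 = 0, so λ = 1 is a root. Dividing out (λ - 1) leaves p(λ) = (λ - 1)(λ^2 + 12λ + 43). For λ^2 + 12λ + 43 the discriminant is -28. It is negative, so the roots are the complex-conjugate pair λ = -6 ± (sqrt(28)/2) i ≈ -6 ± 2.6458i. For a conjugate pair the product of the roots equals the constant term, so |λ|^2 = 43 and |λ| = sqrt(43) ≈ 6.5574.
Thus the eigenvalues (to 4 decimals) are -6 ± 2.6458i (modulus 6.5574); 1 (modulus 1). The spectral radius is the largest modulus: r(A) = sqrt(43) ≈ 6.5574. (Cross-check: r(A) ≤ ||A||_2 ≈ 7.8333; equality holds whenever A is normal, though it can also hold for some non-normal A.)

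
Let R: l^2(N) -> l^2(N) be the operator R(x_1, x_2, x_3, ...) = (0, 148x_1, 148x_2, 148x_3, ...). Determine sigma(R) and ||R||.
sigma(R) = closed disk {z in C : |z| ≤ 148}; ||R|| = 148

Note R = 148·U where U is the unit right shift (U x)_k = x_{k-1} (with x_0 := 0); so ||R|| = 148||U|| and sigma(R) = 148·sigma(U). ||R x||^2 = sum_{k≥1} |148x_k|^2 = 21904||x||^2, so ||R|| = 148 and sigma(R) ⊂ {|z| ≤ 148}. For any |lambda| < 148, the equation (R - lambda I) x = 0 forces x_1 = 0, then 148x_k = lambda x_{k+1} ⇒ x = 0, so R has no eigenvalues. But (R - lambda I) is not surjective for |lambda| < 148: solving (R - lambda I) x = e_1 would require x_n proportional to (lambda/148)^(-n), which is not in l^2. So every |lambda| < 148 lies in the residual spectrum. The boundary |lambda| = 148 is in the approximate point spectrum (the spectrum is closed). Hence sigma(R) is the closed disk of radius 148.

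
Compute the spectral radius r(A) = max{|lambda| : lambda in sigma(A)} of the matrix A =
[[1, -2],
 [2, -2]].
r(A) = sqrt(2) ≈ 1.4142

The eigenvalues of A are the roots of its characteristic polynomial. With M = A (coefficients from the trace and determinant):
  p(λ) = det(λ I - M) = λ^2 + λ + 2.
For λ^2 + λ + 2 the discriminant is -7. It is negative, so the roots are the complex-conjugate pair λ = -1/2 ± (sqrt(7)/2) i ≈ -0.5 ± 1.3229i. For a conjugate pair the product of the roots equals the constant term, so |λ|^2 = 2 and |λ| = sqrt(2) ≈ 1.4142.
Thus the eigenvalues (to 4 decimals) are -0.5 ± 1.3229i (modulus 1.4142). The spectral radius is the largest modulus: r(A) = sqrt(2) ≈ 1.4142. (Cross-check: r(A) ≤ ||A||_2 ≈ 3.5616; equality holds whenever A is normal, though it can also hold for some non-normal A.)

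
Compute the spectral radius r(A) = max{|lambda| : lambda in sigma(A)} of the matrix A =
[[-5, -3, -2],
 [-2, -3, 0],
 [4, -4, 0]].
r(A) ≈ 6.3105

The eigenvalues of A are the roots of its characteristic polynomial. With M = A (coefficients from the trace, the sum of principal 2x2 minors, and det A):
  p(λ) = det(λ I - M) = λ^3 + 8λ^2 + 17λ + 40.
No integer candidate from the rational root theorem (±divisors of 40) is a root, so the roots are irrational. The cubic discriminant is Δ = -28356 < 0, so there is one real root and a complex-conjugate pair. p(-7) = -30 and p(-6) = 10 have opposite signs, so a root lies in (-7, -6); Newton's method refines it to λ ≈ -6.3105. Dividing out (λ - (-6.3105)) leaves approximately λ^2 + 1.6895λ + 6.3386. For λ^2 + 1.6895λ + 6.3386 the discriminant is -22.5001. It is negative, so the remaining roots are the complex-conjugate pair λ ≈ -0.8447 ± 2.3717i. Their product equals the constant term, so |λ|^2 ≈ 6.3386 and |λ| ≈ 2.5177.
Thus the eigenvalues (to 4 decimals) are -6.3105 (modulus 6.3105); -0.8447 ± 2.3717i (modulus 2.5177). The spectral radius is the largest modulus: r(A) ≈ 6.3105. (Cross-check: r(A) ≤ ||A||_2 ≈ 7.0589; equality holds whenever A is normal, though it can also hold for some non-normal A.)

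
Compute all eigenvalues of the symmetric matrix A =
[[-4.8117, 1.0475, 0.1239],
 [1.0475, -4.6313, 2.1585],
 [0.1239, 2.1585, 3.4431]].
sigma(A) ≈ {-6, -4, 4}

A is real symmetric, so its spectrum consists of real eigenvalues. Expanding the characteristic polynomial of the displayed matrix gives
  det(λ I - A) = p(λ) = λ^3 + (6)λ^2 + (-16)λ + (-96).
Solving p(λ) = 0 yields eigenvalues ≈ -6, -4, 4. (A is shown rounded to 4 decimals, so these recover the underlying integer eigenvalues to within that precision.)
Verification: the trace of A = -6 equals the sum of eigenvalues -6, and det(A) ≈ 95.9992 matches the eigenvalue product 96.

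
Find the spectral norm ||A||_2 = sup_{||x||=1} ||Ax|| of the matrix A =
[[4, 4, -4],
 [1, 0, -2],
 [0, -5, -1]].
||A||_2 ≈ 7.6306 (= sqrt(largest eigenvalue of A^T A))

||A||_2 = sigma_max(A) = sqrt(lambda_max(A^T A)). Form the symmetric matrix M = A^T A =
[[17, 16, -18],
 [16, 41, -11],
 [-18, -11, 21]].
Its characteristic polynomial (trace, sum of principal 2x2 minors, determinant of M give the coefficients) is
  p(λ) = det(λ I - M) = λ^3 - 79λ^2 + 1214λ - 256.
No integer candidate from the rational root theorem (±divisors of 256) is a root, so the roots are irrational. The cubic discriminant is Δ = 1976500900 > 0, so there are three distinct real roots. p(0) = -256 and p(1) = 880 have opposite signs, so a root lies in (0, 1); Newton's method refines it to λ ≈ 0.2138. p(20) = 424 and p(21) = -340 have opposite signs, so a root lies in (20, 21); Newton's method refines it to λ ≈ 20.5606. p(58) = -488 and p(59) = 1750 have opposite signs, so a root lies in (58, 59); Newton's method refines it to λ ≈ 58.2256. Check (Vieta): the three roots sum to 79, matching tr M = 79.
So the eigenvalues of A^T A are ≈ 0.2138, 20.5606, 58.2256 (all ≥ 0, as they must be for A^T A). The largest is λ_max ≈ 58.2256, hence ||A||_2 = sqrt(λ_max) ≈ 7.6306.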